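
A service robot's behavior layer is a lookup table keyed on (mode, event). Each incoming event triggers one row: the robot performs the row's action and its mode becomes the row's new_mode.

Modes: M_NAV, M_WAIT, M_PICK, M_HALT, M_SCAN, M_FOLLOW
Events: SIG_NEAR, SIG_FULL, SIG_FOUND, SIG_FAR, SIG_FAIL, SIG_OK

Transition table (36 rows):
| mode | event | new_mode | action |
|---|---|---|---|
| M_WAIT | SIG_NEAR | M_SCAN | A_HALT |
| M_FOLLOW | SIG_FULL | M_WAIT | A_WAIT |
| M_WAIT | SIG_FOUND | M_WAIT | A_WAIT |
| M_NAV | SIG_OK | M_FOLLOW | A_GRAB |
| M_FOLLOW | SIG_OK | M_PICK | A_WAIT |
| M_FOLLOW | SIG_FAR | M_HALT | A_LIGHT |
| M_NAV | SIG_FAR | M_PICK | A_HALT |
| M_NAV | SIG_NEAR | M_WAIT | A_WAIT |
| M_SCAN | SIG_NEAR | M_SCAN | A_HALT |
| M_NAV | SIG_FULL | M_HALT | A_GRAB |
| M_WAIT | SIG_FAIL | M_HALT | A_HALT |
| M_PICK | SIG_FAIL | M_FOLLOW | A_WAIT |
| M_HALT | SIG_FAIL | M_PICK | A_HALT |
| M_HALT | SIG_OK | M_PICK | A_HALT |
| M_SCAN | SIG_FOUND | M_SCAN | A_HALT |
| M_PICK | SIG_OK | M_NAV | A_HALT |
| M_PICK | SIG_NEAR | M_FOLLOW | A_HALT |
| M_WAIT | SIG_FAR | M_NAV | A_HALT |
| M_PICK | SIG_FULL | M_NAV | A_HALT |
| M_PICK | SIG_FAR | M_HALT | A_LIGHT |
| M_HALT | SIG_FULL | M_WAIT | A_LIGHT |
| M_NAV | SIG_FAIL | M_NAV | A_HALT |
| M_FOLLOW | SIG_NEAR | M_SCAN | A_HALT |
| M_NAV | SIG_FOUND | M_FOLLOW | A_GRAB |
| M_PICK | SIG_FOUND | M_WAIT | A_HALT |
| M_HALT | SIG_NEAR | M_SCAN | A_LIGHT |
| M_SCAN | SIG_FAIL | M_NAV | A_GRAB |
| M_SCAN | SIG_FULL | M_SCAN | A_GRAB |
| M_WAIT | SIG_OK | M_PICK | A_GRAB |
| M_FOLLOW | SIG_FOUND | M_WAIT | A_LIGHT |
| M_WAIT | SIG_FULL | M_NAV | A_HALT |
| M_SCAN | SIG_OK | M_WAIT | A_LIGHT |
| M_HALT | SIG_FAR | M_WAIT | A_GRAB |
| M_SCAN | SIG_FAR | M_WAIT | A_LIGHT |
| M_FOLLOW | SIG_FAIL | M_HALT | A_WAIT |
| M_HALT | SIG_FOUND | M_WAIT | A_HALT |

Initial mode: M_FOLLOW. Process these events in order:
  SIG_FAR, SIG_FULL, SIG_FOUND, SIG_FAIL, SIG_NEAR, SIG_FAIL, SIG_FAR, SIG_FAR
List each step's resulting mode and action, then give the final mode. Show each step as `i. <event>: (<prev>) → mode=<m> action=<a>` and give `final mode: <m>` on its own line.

1. SIG_FAR: (M_FOLLOW) → mode=M_HALT action=A_LIGHT
2. SIG_FULL: (M_HALT) → mode=M_WAIT action=A_LIGHT
3. SIG_FOUND: (M_WAIT) → mode=M_WAIT action=A_WAIT
4. SIG_FAIL: (M_WAIT) → mode=M_HALT action=A_HALT
5. SIG_NEAR: (M_HALT) → mode=M_SCAN action=A_LIGHT
6. SIG_FAIL: (M_SCAN) → mode=M_NAV action=A_GRAB
7. SIG_FAR: (M_NAV) → mode=M_PICK action=A_HALT
8. SIG_FAR: (M_PICK) → mode=M_HALT action=A_LIGHT

final mode: M_HALT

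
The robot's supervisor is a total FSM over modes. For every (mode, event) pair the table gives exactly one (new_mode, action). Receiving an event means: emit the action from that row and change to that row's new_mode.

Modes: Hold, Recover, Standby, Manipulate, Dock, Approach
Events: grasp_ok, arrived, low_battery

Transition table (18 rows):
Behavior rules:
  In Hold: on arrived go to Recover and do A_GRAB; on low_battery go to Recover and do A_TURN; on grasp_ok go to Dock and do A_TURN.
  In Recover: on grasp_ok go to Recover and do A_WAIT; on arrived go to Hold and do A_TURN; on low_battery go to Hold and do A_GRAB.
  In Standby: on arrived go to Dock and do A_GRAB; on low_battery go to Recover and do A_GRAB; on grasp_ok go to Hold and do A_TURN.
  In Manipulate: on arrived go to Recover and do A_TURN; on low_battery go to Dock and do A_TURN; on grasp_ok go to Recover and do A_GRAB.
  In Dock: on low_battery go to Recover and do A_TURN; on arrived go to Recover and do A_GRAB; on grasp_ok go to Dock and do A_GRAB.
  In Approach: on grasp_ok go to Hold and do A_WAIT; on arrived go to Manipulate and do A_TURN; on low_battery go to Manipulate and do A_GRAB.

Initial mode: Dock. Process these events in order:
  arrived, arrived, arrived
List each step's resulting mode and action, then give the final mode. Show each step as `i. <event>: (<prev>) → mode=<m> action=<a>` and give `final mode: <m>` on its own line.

1. arrived: (Dock) → mode=Recover action=A_GRAB
2. arrived: (Recover) → mode=Hold action=A_TURN
3. arrived: (Hold) → mode=Recover action=A_GRAB

final mode: Recover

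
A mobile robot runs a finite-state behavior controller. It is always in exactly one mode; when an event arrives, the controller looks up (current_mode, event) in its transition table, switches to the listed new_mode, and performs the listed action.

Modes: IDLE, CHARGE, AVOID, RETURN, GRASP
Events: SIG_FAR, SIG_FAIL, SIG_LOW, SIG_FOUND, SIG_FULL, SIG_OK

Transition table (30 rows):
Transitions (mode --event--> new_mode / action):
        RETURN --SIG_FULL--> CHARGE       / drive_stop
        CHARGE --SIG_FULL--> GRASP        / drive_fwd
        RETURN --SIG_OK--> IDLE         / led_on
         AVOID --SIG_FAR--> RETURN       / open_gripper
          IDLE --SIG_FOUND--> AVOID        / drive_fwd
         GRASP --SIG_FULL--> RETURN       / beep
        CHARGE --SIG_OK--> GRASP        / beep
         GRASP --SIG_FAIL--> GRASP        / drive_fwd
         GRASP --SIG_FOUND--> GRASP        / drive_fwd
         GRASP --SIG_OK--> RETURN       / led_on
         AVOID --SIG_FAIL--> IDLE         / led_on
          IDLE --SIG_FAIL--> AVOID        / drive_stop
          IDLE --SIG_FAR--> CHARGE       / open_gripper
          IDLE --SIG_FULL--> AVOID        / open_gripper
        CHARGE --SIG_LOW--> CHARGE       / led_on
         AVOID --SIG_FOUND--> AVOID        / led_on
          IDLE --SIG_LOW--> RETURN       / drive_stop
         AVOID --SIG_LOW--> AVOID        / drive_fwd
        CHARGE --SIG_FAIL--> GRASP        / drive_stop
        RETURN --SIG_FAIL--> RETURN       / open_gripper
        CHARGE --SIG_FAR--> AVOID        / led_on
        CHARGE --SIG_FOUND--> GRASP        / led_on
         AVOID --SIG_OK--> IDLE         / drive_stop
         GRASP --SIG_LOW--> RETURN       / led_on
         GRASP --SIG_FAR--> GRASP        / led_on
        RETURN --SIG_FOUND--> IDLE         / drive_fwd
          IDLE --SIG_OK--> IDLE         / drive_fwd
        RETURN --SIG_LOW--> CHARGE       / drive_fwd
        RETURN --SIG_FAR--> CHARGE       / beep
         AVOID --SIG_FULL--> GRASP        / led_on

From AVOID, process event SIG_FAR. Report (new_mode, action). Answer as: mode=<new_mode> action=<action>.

mode=RETURN action=open_gripper

current mode = AVOID; filter table to that mode:
  (AVOID, SIG_FAR) → (RETURN, open_gripper)  ← event matches
  (AVOID, SIG_FAIL) → (IDLE, led_on)
  (AVOID, SIG_FOUND) → (AVOID, led_on)
  (AVOID, SIG_LOW) → (AVOID, drive_fwd)
  (AVOID, SIG_OK) → (IDLE, drive_stop)
  (AVOID, SIG_FULL) → (GRASP, led_on)
event = SIG_FAR selects (RETURN, open_gripper)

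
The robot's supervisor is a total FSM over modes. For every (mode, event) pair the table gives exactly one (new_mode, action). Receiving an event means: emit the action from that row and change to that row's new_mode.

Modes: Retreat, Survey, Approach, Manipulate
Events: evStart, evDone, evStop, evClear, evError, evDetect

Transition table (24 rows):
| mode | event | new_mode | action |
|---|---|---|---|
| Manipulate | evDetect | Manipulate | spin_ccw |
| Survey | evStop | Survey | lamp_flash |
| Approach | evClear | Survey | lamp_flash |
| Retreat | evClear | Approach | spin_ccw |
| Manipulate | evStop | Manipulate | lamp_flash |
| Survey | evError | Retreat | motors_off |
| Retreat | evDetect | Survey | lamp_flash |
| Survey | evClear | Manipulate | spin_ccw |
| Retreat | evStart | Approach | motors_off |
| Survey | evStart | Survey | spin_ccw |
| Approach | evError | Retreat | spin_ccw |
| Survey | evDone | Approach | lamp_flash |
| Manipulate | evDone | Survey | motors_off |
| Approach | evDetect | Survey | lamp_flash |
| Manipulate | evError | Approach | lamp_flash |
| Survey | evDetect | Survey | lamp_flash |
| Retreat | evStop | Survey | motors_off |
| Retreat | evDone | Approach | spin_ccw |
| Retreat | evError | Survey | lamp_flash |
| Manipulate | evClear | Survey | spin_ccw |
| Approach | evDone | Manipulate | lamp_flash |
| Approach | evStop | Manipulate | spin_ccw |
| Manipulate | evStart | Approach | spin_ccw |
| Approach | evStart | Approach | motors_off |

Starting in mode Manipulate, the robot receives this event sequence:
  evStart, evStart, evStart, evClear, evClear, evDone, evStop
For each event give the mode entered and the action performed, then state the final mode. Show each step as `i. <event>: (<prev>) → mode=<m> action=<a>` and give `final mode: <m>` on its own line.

1. evStart: (Manipulate) → mode=Approach action=spin_ccw
2. evStart: (Approach) → mode=Approach action=motors_off
3. evStart: (Approach) → mode=Approach action=motors_off
4. evClear: (Approach) → mode=Survey action=lamp_flash
5. evClear: (Survey) → mode=Manipulate action=spin_ccw
6. evDone: (Manipulate) → mode=Survey action=motors_off
7. evStop: (Survey) → mode=Survey action=lamp_flash

final mode: Survey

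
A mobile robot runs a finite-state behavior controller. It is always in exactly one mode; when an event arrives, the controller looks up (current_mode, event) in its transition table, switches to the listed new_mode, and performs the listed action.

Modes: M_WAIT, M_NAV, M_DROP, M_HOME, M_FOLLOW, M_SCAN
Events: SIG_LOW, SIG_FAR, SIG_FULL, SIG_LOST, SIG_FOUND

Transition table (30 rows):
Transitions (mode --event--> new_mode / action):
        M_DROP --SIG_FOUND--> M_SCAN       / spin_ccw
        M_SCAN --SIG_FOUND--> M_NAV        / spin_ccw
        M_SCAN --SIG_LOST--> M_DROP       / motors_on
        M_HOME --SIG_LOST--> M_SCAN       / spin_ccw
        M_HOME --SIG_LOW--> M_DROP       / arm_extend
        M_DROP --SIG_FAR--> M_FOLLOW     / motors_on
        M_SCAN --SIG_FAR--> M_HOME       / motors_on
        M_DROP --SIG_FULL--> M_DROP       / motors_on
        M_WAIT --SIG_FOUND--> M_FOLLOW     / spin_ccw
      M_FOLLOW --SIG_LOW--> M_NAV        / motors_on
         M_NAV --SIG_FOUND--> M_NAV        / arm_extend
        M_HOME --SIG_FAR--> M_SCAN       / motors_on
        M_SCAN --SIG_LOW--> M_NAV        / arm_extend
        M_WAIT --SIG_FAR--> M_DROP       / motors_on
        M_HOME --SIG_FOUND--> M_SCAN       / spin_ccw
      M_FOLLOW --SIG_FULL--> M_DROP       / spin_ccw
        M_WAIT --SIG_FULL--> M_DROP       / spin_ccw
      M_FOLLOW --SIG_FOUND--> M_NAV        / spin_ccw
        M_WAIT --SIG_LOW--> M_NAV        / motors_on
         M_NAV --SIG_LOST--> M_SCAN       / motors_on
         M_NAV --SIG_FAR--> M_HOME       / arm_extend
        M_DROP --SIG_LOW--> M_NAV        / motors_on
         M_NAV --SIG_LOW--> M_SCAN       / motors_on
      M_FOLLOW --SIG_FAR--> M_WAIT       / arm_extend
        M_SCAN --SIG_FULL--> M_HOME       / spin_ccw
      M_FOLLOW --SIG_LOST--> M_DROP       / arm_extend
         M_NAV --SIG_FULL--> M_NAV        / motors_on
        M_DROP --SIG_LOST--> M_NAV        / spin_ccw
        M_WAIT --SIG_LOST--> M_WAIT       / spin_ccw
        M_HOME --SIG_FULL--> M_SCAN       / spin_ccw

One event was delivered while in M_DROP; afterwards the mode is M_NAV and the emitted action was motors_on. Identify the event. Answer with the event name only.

SIG_LOW

try SIG_LOW: (M_DROP, SIG_LOW) → (M_NAV, motors_on)  ← matches
try SIG_FAR: (M_DROP, SIG_FAR) → (M_FOLLOW, motors_on)
try SIG_FULL: (M_DROP, SIG_FULL) → (M_DROP, motors_on)
try SIG_LOST: (M_DROP, SIG_LOST) → (M_NAV, spin_ccw)
try SIG_FOUND: (M_DROP, SIG_FOUND) → (M_SCAN, spin_ccw)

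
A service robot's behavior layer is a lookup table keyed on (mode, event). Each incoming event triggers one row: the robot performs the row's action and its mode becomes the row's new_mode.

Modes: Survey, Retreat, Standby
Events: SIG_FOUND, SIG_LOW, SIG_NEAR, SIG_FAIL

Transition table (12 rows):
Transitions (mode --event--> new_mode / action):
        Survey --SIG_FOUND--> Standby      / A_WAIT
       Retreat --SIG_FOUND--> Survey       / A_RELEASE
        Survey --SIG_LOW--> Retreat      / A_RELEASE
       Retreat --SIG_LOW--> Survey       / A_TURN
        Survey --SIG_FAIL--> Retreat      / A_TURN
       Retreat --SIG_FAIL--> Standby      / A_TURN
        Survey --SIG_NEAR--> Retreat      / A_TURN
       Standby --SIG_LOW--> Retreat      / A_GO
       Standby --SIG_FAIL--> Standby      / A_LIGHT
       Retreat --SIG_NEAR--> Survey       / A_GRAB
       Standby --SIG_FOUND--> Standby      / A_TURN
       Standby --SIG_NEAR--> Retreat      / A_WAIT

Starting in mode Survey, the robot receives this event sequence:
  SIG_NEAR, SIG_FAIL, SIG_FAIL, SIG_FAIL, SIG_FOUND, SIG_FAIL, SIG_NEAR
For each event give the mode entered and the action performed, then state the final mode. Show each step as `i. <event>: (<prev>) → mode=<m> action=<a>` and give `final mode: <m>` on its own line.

final mode: Retreat

1. SIG_NEAR: (Survey) → mode=Retreat action=A_TURN
2. SIG_FAIL: (Retreat) → mode=Standby action=A_TURN
3. SIG_FAIL: (Standby) → mode=Standby action=A_LIGHT
4. SIG_FAIL: (Standby) → mode=Standby action=A_LIGHT
5. SIG_FOUND: (Standby) → mode=Standby action=A_TURN
6. SIG_FAIL: (Standby) → mode=Standby action=A_LIGHT
7. SIG_NEAR: (Standby) → mode=Retreat action=A_WAIT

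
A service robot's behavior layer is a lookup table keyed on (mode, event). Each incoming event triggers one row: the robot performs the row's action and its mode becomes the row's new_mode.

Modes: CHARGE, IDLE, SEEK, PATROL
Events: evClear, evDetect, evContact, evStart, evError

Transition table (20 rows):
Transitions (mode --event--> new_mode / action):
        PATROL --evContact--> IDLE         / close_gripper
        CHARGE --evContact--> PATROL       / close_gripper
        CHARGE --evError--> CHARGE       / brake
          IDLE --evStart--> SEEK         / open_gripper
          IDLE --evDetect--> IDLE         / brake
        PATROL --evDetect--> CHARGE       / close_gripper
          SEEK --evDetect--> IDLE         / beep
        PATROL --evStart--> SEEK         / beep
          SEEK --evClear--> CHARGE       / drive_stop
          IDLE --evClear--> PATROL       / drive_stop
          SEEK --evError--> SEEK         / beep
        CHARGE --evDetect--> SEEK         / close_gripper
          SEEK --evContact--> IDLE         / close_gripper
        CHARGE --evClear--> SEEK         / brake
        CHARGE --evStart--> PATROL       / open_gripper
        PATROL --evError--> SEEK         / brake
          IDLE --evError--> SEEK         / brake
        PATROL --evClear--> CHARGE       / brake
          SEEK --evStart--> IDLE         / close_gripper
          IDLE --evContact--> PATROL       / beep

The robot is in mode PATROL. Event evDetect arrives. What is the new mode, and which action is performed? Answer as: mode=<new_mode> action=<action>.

current mode = PATROL; filter table to that mode:
  (PATROL, evContact) → (IDLE, close_gripper)
  (PATROL, evDetect) → (CHARGE, close_gripper)  ← event matches
  (PATROL, evStart) → (SEEK, beep)
  (PATROL, evError) → (SEEK, brake)
  (PATROL, evClear) → (CHARGE, brake)
event = evDetect selects (CHARGE, close_gripper)

mode=CHARGE action=close_gripper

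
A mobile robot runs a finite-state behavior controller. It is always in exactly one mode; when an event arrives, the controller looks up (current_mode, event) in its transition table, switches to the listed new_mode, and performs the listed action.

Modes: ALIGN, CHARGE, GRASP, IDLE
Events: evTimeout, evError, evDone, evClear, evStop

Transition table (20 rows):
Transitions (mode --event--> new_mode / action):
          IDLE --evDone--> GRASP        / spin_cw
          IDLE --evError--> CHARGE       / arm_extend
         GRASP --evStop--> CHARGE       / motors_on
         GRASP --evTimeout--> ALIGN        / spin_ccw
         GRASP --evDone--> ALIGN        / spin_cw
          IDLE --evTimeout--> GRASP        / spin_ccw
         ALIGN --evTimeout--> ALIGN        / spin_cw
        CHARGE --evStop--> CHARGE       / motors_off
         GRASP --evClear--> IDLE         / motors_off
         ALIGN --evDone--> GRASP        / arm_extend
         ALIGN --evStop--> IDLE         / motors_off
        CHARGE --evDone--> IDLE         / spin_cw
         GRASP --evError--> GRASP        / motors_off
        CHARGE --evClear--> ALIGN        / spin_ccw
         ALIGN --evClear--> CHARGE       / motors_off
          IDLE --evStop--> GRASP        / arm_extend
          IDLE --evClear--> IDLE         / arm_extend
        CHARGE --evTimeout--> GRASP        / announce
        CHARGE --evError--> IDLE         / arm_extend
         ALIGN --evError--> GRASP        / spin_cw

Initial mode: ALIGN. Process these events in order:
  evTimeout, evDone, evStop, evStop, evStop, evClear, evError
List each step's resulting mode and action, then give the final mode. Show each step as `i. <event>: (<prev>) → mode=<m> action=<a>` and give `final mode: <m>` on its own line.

final mode: GRASP

1. evTimeout: (ALIGN) → mode=ALIGN action=spin_cw
2. evDone: (ALIGN) → mode=GRASP action=arm_extend
3. evStop: (GRASP) → mode=CHARGE action=motors_on
4. evStop: (CHARGE) → mode=CHARGE action=motors_off
5. evStop: (CHARGE) → mode=CHARGE action=motors_off
6. evClear: (CHARGE) → mode=ALIGN action=spin_ccw
7. evError: (ALIGN) → mode=GRASP action=spin_cw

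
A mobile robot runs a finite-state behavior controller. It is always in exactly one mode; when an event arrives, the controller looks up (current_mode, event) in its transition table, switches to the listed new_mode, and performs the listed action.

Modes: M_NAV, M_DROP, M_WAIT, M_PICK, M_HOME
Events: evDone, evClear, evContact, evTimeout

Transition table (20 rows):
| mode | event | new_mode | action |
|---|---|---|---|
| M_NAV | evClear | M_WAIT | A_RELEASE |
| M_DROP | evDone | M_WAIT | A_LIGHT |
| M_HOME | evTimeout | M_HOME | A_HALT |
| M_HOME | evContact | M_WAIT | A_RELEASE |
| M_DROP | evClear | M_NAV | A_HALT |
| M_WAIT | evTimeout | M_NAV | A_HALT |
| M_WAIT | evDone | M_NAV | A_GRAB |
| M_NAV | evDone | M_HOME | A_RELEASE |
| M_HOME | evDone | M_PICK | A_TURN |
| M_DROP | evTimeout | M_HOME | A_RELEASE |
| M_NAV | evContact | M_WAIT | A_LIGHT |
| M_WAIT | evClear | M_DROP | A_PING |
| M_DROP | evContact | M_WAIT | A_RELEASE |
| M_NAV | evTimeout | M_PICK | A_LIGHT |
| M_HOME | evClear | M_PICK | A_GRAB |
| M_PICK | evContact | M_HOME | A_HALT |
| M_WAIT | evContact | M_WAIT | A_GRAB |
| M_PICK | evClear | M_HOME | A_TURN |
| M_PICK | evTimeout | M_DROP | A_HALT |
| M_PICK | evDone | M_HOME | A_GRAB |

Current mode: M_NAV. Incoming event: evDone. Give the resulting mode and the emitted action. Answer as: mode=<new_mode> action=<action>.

current mode = M_NAV; filter table to that mode:
  (M_NAV, evClear) → (M_WAIT, A_RELEASE)
  (M_NAV, evDone) → (M_HOME, A_RELEASE)  ← event matches
  (M_NAV, evContact) → (M_WAIT, A_LIGHT)
  (M_NAV, evTimeout) → (M_PICK, A_LIGHT)
event = evDone selects (M_HOME, A_RELEASE)

mode=M_HOME action=A_RELEASE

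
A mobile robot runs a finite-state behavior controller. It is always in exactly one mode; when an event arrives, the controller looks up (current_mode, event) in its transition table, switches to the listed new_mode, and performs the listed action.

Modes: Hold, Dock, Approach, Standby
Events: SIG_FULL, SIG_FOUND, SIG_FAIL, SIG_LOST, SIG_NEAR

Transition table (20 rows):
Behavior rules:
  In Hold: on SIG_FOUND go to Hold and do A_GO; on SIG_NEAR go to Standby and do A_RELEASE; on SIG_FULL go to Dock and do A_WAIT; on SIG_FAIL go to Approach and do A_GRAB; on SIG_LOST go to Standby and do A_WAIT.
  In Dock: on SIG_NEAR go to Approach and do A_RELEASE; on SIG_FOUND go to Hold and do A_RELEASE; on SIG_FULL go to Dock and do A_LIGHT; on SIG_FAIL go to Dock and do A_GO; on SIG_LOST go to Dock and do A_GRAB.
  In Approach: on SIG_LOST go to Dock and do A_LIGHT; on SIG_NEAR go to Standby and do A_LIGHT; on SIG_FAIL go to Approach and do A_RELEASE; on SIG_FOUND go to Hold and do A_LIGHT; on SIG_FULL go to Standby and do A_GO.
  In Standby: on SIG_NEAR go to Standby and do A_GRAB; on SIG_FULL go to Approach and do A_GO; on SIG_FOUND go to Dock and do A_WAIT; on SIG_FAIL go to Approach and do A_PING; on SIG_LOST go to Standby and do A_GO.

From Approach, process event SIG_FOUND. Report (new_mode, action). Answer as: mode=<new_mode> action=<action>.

mode=Hold action=A_LIGHT

current mode = Approach; filter table to that mode:
  (Approach, SIG_LOST) → (Dock, A_LIGHT)
  (Approach, SIG_NEAR) → (Standby, A_LIGHT)
  (Approach, SIG_FAIL) → (Approach, A_RELEASE)
  (Approach, SIG_FOUND) → (Hold, A_LIGHT)  ← event matches
  (Approach, SIG_FULL) → (Standby, A_GO)
event = SIG_FOUND selects (Hold, A_LIGHT)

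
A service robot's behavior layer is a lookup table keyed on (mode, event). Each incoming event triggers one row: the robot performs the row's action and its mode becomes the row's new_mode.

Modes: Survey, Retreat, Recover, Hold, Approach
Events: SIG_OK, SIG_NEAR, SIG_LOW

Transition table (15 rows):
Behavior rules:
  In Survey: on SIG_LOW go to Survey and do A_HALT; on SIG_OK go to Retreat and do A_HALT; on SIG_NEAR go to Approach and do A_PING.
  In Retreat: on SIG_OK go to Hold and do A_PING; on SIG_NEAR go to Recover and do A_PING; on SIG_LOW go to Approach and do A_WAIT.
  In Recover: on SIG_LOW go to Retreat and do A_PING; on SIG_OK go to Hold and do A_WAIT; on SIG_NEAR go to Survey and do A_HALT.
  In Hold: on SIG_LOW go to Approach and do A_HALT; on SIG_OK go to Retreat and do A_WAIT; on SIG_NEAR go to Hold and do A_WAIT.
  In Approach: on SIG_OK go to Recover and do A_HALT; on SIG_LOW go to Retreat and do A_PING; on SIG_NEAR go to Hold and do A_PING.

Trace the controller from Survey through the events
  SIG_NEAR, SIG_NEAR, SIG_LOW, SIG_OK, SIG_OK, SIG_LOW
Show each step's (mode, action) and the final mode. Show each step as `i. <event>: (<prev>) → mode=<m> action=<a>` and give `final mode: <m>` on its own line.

final mode: Approach

1. SIG_NEAR: (Survey) → mode=Approach action=A_PING
2. SIG_NEAR: (Approach) → mode=Hold action=A_PING
3. SIG_LOW: (Hold) → mode=Approach action=A_HALT
4. SIG_OK: (Approach) → mode=Recover action=A_HALT
5. SIG_OK: (Recover) → mode=Hold action=A_WAIT
6. SIG_LOW: (Hold) → mode=Approach action=A_HALT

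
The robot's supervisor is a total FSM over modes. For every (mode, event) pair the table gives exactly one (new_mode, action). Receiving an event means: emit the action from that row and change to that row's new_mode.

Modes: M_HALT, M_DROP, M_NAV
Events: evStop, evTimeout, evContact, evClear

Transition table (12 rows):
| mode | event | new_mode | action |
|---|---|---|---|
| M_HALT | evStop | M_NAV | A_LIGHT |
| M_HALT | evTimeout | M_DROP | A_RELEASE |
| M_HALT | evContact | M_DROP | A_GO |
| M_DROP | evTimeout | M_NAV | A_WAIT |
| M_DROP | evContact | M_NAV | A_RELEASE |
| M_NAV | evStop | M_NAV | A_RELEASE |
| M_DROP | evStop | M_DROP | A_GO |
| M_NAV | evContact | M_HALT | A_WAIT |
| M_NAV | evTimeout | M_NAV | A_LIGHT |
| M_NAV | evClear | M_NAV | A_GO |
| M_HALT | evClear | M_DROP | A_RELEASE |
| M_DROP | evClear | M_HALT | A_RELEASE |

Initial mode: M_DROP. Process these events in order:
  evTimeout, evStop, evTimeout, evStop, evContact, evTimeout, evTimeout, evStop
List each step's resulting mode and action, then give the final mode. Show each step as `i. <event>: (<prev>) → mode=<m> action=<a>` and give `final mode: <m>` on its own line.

final mode: M_NAV

1. evTimeout: (M_DROP) → mode=M_NAV action=A_WAIT
2. evStop: (M_NAV) → mode=M_NAV action=A_RELEASE
3. evTimeout: (M_NAV) → mode=M_NAV action=A_LIGHT
4. evStop: (M_NAV) → mode=M_NAV action=A_RELEASE
5. evContact: (M_NAV) → mode=M_HALT action=A_WAIT
6. evTimeout: (M_HALT) → mode=M_DROP action=A_RELEASE
7. evTimeout: (M_DROP) → mode=M_NAV action=A_WAIT
8. evStop: (M_NAV) → mode=M_NAV action=A_RELEASE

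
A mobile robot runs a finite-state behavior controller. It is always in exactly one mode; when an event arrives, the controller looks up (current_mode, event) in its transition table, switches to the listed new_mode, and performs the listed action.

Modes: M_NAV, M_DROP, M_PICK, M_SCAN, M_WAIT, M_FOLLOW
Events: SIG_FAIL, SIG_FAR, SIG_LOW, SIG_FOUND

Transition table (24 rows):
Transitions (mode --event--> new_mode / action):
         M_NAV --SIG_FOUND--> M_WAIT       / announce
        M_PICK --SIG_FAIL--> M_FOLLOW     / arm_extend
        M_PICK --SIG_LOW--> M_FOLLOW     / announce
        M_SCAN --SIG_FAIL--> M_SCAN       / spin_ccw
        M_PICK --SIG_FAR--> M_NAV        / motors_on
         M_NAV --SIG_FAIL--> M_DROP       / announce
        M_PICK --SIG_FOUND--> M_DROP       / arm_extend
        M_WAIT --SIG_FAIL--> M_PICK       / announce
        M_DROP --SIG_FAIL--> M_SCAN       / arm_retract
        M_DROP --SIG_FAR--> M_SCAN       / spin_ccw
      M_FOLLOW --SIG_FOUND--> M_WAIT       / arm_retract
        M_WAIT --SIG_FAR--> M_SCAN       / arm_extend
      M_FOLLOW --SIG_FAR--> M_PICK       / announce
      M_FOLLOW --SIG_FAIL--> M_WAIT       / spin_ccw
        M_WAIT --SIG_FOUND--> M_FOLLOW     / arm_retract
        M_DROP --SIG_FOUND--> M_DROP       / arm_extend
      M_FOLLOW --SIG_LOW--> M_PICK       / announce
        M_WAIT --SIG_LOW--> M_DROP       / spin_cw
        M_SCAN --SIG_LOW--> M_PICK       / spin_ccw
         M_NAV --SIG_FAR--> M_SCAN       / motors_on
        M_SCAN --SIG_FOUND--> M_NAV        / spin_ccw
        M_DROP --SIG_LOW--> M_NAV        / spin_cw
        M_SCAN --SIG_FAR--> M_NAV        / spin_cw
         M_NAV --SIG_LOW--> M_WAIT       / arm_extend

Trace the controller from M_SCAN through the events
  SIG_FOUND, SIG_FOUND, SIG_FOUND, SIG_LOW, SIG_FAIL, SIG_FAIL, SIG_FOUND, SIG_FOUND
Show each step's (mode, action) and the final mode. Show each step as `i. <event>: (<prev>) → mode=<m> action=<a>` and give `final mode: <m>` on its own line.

1. SIG_FOUND: (M_SCAN) → mode=M_NAV action=spin_ccw
2. SIG_FOUND: (M_NAV) → mode=M_WAIT action=announce
3. SIG_FOUND: (M_WAIT) → mode=M_FOLLOW action=arm_retract
4. SIG_LOW: (M_FOLLOW) → mode=M_PICK action=announce
5. SIG_FAIL: (M_PICK) → mode=M_FOLLOW action=arm_extend
6. SIG_FAIL: (M_FOLLOW) → mode=M_WAIT action=spin_ccw
7. SIG_FOUND: (M_WAIT) → mode=M_FOLLOW action=arm_retract
8. SIG_FOUND: (M_FOLLOW) → mode=M_WAIT action=arm_retract

final mode: M_WAIT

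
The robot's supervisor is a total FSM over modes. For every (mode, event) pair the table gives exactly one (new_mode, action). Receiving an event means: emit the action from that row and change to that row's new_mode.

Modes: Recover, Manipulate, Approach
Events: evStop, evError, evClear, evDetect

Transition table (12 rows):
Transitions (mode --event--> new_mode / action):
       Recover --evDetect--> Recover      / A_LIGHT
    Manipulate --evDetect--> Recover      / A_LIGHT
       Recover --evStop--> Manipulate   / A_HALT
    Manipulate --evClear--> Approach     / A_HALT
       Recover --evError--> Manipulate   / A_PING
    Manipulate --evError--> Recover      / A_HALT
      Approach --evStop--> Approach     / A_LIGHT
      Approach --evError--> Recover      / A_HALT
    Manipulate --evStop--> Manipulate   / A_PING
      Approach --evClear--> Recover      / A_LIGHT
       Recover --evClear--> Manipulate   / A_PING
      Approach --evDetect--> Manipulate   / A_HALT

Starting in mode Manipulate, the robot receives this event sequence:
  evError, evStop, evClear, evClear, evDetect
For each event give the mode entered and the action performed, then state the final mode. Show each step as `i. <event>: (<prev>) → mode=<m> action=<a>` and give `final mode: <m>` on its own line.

final mode: Recover

1. evError: (Manipulate) → mode=Recover action=A_HALT
2. evStop: (Recover) → mode=Manipulate action=A_HALT
3. evClear: (Manipulate) → mode=Approach action=A_HALT
4. evClear: (Approach) → mode=Recover action=A_LIGHT
5. evDetect: (Recover) → mode=Recover action=A_LIGHT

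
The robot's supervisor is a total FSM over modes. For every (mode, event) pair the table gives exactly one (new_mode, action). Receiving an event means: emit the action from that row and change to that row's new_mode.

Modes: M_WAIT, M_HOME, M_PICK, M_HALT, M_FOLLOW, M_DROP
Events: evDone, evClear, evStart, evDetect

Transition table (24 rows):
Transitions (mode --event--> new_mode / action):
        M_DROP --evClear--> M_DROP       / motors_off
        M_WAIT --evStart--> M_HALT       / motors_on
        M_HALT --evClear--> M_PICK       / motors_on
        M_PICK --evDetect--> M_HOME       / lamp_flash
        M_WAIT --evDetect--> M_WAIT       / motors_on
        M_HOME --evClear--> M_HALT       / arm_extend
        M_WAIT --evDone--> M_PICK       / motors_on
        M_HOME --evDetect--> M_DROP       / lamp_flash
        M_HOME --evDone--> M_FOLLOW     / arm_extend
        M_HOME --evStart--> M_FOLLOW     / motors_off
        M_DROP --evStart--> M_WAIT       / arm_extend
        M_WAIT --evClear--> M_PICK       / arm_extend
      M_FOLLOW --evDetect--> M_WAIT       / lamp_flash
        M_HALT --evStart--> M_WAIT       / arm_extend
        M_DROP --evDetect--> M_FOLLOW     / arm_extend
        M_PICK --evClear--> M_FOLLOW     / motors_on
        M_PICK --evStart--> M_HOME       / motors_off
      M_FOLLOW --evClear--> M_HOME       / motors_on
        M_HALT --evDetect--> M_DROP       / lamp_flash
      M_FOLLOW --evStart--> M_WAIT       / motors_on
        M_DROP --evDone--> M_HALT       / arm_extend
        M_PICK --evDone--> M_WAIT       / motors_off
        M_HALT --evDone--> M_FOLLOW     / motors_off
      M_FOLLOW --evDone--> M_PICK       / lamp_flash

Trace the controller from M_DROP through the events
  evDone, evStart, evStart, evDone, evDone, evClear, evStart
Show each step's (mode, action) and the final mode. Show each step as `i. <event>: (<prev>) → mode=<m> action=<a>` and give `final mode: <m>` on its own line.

final mode: M_WAIT

1. evDone: (M_DROP) → mode=M_HALT action=arm_extend
2. evStart: (M_HALT) → mode=M_WAIT action=arm_extend
3. evStart: (M_WAIT) → mode=M_HALT action=motors_on
4. evDone: (M_HALT) → mode=M_FOLLOW action=motors_off
5. evDone: (M_FOLLOW) → mode=M_PICK action=lamp_flash
6. evClear: (M_PICK) → mode=M_FOLLOW action=motors_on
7. evStart: (M_FOLLOW) → mode=M_WAIT action=motors_on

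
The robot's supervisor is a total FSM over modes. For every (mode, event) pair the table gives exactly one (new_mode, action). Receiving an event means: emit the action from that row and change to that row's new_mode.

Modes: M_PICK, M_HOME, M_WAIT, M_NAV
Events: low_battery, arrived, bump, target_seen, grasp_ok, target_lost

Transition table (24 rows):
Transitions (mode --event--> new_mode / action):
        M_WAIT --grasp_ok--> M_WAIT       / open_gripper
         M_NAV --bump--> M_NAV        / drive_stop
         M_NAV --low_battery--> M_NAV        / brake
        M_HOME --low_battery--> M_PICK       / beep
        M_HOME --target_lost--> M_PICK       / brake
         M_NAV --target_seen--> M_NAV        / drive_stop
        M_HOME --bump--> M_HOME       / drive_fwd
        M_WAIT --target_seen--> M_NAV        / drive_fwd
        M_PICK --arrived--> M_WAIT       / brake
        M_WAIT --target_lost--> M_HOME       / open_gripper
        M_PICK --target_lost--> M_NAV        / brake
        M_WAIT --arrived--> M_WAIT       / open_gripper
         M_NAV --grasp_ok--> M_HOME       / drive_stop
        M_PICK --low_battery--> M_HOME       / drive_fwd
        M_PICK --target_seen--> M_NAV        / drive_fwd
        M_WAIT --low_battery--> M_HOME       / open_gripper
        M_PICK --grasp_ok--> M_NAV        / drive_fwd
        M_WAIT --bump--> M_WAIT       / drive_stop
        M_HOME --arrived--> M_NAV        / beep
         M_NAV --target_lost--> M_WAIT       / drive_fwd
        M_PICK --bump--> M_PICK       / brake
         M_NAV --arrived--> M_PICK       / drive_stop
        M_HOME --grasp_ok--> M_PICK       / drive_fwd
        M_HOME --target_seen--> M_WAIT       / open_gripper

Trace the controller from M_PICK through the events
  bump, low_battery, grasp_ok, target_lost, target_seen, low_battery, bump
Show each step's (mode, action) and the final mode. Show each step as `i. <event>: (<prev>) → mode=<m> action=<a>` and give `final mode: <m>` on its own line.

final mode: M_NAV

1. bump: (M_PICK) → mode=M_PICK action=brake
2. low_battery: (M_PICK) → mode=M_HOME action=drive_fwd
3. grasp_ok: (M_HOME) → mode=M_PICK action=drive_fwd
4. target_lost: (M_PICK) → mode=M_NAV action=brake
5. target_seen: (M_NAV) → mode=M_NAV action=drive_stop
6. low_battery: (M_NAV) → mode=M_NAV action=brake
7. bump: (M_NAV) → mode=M_NAV action=drive_stop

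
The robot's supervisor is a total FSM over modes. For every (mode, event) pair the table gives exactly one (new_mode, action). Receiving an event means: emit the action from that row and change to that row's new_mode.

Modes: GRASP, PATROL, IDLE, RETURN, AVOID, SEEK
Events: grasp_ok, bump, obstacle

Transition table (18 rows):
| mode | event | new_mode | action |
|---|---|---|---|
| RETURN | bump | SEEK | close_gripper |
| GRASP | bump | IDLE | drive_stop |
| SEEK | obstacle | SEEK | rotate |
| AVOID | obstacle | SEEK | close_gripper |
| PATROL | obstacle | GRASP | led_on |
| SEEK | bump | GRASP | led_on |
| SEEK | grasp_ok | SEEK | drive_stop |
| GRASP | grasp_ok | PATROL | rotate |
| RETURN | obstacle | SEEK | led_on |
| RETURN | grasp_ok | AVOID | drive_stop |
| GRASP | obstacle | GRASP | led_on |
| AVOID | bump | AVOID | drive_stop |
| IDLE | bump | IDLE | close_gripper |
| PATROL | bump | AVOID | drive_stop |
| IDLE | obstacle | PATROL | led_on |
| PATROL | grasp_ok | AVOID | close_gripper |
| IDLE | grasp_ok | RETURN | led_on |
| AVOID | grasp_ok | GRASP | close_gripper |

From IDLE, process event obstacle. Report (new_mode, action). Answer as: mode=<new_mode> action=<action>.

current mode = IDLE; filter table to that mode:
  (IDLE, bump) → (IDLE, close_gripper)
  (IDLE, obstacle) → (PATROL, led_on)  ← event matches
  (IDLE, grasp_ok) → (RETURN, led_on)
event = obstacle selects (PATROL, led_on)

mode=PATROL action=led_on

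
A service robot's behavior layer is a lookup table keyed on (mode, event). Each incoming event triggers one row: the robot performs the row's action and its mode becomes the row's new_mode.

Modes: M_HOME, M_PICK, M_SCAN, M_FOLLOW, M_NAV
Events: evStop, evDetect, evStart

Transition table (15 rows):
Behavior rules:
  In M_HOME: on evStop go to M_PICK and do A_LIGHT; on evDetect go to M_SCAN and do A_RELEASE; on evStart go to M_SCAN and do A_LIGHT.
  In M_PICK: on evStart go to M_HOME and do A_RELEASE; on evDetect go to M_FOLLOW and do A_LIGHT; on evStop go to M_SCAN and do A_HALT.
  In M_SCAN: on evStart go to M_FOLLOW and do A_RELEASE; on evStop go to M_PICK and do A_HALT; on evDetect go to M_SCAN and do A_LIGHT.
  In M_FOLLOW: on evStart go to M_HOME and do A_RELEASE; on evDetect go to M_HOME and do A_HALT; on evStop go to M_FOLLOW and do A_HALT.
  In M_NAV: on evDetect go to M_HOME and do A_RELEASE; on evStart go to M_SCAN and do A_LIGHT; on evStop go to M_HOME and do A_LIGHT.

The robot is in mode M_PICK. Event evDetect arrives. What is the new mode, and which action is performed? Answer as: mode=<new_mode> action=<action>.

mode=M_FOLLOW action=A_LIGHT

current mode = M_PICK; filter table to that mode:
  (M_PICK, evStart) → (M_HOME, A_RELEASE)
  (M_PICK, evDetect) → (M_FOLLOW, A_LIGHT)  ← event matches
  (M_PICK, evStop) → (M_SCAN, A_HALT)
event = evDetect selects (M_FOLLOW, A_LIGHT)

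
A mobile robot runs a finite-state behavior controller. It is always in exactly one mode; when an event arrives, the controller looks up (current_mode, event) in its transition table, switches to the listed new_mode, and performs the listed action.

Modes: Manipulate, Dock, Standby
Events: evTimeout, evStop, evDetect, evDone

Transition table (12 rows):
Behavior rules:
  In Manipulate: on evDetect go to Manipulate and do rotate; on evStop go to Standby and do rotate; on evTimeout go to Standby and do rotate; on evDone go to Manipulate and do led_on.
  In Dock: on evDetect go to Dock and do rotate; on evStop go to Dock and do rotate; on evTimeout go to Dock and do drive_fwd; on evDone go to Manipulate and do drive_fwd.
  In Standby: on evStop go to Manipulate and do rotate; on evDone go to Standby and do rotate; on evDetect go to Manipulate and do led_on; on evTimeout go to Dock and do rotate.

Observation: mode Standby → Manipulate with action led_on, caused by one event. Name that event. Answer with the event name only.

evDetect

try evTimeout: (Standby, evTimeout) → (Dock, rotate)
try evStop: (Standby, evStop) → (Manipulate, rotate)
try evDetect: (Standby, evDetect) → (Manipulate, led_on)  ← matches
try evDone: (Standby, evDone) → (Standby, rotate)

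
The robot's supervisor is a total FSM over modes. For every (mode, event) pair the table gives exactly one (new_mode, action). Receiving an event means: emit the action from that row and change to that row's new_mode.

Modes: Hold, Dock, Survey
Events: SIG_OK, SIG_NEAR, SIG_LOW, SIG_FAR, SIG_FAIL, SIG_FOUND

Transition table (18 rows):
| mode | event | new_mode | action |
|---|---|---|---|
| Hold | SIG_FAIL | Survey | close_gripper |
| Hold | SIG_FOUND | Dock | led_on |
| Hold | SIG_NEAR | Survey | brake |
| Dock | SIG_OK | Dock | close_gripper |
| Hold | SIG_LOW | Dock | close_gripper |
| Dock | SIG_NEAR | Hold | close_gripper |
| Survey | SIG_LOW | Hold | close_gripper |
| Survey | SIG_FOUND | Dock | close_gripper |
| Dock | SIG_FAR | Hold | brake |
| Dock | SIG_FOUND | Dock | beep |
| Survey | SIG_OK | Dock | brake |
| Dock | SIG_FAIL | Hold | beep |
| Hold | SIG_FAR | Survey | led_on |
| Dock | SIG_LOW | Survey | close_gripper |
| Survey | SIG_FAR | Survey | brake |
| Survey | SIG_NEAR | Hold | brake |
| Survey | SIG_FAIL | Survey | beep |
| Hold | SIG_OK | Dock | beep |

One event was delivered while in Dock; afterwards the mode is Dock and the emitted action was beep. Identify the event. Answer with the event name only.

SIG_FOUND

try SIG_OK: (Dock, SIG_OK) → (Dock, close_gripper)
try SIG_NEAR: (Dock, SIG_NEAR) → (Hold, close_gripper)
try SIG_LOW: (Dock, SIG_LOW) → (Survey, close_gripper)
try SIG_FAR: (Dock, SIG_FAR) → (Hold, brake)
try SIG_FAIL: (Dock, SIG_FAIL) → (Hold, beep)
try SIG_FOUND: (Dock, SIG_FOUND) → (Dock, beep)  ← matches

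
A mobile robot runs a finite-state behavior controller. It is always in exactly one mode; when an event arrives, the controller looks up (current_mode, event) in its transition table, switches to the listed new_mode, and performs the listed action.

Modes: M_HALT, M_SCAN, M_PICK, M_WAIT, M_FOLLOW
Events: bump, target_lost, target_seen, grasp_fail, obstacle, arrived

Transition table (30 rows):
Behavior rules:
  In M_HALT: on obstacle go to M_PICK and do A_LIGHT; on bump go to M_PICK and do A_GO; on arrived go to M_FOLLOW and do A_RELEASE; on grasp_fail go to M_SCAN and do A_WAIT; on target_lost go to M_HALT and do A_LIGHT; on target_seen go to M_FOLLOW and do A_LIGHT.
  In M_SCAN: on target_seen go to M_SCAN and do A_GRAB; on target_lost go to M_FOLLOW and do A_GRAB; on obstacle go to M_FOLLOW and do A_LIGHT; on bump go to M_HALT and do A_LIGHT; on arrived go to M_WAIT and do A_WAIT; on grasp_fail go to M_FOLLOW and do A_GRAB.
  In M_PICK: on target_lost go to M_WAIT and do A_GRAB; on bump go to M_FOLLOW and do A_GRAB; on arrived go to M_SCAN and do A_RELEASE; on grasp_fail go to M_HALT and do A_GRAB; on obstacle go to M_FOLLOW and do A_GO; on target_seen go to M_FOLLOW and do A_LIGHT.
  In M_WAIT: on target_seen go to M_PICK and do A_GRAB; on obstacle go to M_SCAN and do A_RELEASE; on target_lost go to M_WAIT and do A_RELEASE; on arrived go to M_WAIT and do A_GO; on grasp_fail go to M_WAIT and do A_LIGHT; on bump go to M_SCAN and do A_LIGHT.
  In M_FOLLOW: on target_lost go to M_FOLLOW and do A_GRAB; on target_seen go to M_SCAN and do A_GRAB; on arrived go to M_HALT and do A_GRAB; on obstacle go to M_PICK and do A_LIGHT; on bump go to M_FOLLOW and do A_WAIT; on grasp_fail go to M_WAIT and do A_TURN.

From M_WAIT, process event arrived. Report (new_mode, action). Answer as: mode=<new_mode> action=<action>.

mode=M_WAIT action=A_GO

current mode = M_WAIT; filter table to that mode:
  (M_WAIT, target_seen) → (M_PICK, A_GRAB)
  (M_WAIT, obstacle) → (M_SCAN, A_RELEASE)
  (M_WAIT, target_lost) → (M_WAIT, A_RELEASE)
  (M_WAIT, arrived) → (M_WAIT, A_GO)  ← event matches
  (M_WAIT, grasp_fail) → (M_WAIT, A_LIGHT)
  (M_WAIT, bump) → (M_SCAN, A_LIGHT)
event = arrived selects (M_WAIT, A_GO)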